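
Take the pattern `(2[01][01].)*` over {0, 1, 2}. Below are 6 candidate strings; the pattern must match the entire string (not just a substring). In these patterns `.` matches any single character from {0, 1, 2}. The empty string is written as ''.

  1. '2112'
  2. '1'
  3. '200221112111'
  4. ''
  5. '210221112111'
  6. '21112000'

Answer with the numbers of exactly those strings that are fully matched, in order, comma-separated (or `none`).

1, 3, 4, 5, 6

1. '2112' → match
2. '1' → no match
3. '200221112111' → match
4. '' → match
5. '210221112111' → match
6. '21112000' → match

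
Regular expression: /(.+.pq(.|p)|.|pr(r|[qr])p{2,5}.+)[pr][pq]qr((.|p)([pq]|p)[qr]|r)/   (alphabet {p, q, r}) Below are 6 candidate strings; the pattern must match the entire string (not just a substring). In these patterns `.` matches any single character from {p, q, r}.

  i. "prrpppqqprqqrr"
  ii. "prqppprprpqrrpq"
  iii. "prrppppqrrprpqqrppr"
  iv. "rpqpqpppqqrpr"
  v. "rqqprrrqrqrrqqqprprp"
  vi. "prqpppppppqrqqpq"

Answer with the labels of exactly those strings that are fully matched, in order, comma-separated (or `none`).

i → match
ii → match
iii → match
iv → no match
v → no match
vi → no match

i, ii, iii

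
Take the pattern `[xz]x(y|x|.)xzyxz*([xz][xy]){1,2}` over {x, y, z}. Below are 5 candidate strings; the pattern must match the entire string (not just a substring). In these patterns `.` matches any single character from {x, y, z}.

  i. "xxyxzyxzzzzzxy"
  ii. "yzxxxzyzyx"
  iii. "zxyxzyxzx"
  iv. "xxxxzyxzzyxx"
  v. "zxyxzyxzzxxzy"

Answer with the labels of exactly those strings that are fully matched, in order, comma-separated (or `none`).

i → match
ii → no match
iii → match
iv → match
v → match

i, iii, iv, v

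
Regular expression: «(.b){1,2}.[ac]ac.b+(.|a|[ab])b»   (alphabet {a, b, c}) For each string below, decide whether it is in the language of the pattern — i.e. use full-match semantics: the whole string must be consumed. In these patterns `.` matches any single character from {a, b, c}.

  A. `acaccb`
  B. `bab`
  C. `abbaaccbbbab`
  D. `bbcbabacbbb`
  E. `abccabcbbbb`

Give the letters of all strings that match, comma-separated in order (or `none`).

A → no match
B → no match
C → match
D → no match
E → no match

C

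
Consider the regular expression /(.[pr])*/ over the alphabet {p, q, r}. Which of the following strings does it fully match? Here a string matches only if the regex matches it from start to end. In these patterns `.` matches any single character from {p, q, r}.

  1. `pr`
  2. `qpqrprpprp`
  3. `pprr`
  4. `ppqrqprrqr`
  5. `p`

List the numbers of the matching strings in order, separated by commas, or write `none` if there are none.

1, 2, 3, 4

1 → match
2 → match
3 → match
4 → match
5 → no match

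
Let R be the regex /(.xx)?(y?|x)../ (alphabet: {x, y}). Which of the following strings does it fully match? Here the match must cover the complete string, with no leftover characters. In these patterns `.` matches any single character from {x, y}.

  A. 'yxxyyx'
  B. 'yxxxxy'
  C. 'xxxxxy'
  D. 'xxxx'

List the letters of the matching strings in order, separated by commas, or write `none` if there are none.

A, B, C

A. 'yxxyyx' → match
B. 'yxxxxy' → match
C. 'xxxxxy' → match
D. 'xxxx' → no match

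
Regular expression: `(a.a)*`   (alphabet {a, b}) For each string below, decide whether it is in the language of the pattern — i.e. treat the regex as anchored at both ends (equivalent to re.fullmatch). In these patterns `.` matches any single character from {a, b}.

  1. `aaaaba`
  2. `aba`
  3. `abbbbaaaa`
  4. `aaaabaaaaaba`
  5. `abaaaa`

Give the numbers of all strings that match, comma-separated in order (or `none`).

1, 2, 4, 5

1 → match
2 → match
3 → no match
4 → match
5 → match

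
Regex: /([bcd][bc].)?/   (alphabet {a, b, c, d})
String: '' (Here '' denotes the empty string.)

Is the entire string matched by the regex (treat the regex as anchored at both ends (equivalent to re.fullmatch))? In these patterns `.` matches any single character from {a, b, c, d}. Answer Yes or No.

Yes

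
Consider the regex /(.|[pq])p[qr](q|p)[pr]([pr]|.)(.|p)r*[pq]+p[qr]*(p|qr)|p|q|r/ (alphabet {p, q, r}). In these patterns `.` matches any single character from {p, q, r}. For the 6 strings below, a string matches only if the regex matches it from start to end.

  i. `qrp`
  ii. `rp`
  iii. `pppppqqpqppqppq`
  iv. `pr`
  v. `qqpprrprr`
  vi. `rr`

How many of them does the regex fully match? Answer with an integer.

0

i → no match
ii → no match
iii → no match
iv → no match
v → no match
vi → no match
Total matched: 0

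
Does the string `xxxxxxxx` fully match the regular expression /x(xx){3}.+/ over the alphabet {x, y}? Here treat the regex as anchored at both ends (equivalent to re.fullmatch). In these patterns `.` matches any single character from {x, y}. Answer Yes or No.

Yes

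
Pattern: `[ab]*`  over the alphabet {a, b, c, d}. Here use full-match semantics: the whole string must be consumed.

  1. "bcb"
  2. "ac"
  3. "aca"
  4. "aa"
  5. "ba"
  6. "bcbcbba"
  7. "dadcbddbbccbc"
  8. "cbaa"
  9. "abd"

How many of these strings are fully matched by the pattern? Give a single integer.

2

1 → no match
2 → no match
3 → no match
4 → match
5 → match
6 → no match
7 → no match
8 → no match
9 → no match
Total matched: 2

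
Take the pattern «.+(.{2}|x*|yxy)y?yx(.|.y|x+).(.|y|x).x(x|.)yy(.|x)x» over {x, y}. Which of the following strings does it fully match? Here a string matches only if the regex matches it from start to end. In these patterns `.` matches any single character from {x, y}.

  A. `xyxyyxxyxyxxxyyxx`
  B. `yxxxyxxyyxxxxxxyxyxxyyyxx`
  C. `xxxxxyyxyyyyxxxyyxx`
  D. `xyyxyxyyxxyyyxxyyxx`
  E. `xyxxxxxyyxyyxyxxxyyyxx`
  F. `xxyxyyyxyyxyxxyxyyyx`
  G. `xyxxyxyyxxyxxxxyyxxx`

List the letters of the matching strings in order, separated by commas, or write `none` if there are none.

A, C, D

A → match
B → no match
C → match
D → match
E → no match
F → no match
G → no match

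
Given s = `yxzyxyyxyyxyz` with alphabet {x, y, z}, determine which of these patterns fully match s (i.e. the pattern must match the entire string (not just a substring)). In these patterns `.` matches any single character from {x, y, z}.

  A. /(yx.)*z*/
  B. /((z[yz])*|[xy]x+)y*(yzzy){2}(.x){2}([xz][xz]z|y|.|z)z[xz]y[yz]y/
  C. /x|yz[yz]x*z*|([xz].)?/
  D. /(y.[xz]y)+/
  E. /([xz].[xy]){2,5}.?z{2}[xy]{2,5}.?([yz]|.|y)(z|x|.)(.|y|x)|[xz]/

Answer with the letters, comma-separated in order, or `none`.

A → match
B → no match — must end with `y`
C → no match
D → no match — must end with `y`
E → no match

A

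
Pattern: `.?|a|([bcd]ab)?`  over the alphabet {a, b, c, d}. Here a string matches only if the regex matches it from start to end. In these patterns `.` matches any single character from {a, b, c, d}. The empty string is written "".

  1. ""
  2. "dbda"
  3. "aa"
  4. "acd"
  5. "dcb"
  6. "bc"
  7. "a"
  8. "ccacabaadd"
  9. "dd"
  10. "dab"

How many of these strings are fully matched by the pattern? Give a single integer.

3

1 → match
2 → no match
3 → no match
4 → no match
5 → no match
6 → no match
7 → match
8 → no match
9 → no match
10 → match
Total matched: 3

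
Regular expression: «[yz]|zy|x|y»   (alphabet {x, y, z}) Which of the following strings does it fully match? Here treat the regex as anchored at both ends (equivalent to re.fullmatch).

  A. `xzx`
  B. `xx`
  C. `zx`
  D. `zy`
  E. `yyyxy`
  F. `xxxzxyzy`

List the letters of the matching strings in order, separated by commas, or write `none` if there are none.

A → no match
B → no match
C → no match
D → match
E → no match
F → no match

D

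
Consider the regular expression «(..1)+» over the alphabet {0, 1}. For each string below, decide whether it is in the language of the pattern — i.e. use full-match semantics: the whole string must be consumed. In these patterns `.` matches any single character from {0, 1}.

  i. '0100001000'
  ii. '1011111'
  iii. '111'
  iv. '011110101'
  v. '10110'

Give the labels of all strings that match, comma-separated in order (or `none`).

iii

i → no match — must end with '1'
ii → no match
iii → match
iv → no match
v → no match — must end with '1'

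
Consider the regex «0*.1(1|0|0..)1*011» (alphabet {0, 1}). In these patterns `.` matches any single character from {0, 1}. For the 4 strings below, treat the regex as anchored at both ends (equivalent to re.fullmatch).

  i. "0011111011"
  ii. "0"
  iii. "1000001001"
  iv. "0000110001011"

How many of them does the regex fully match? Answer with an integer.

i → match
ii → no match — must end with "011"
iii → no match — must end with "011"
iv → match
Total matched: 2

2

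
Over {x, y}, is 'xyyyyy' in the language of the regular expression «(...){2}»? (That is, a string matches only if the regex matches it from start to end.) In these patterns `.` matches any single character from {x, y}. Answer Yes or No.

Yes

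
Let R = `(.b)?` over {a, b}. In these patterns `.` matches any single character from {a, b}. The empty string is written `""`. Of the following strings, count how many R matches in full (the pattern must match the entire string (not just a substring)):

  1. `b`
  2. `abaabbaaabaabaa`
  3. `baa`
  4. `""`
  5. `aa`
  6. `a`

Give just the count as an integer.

1 → no match
2 → no match
3 → no match
4 → match
5 → no match
6 → no match
Total matched: 1

1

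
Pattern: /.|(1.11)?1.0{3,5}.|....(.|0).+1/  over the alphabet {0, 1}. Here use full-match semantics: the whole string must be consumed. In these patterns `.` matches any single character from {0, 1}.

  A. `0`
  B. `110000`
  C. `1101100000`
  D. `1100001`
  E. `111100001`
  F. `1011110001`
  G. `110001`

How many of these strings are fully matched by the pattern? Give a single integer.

A → match
B → match
C → no match
D → match
E → match
F → match
G → match
Total matched: 6

6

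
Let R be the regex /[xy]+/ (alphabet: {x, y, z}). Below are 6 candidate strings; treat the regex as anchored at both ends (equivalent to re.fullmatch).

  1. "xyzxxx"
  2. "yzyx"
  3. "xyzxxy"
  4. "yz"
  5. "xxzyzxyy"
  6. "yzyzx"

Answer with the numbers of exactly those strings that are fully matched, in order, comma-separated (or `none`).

1 → no match
2 → no match
3 → no match
4 → no match
5 → no match
6 → no match

none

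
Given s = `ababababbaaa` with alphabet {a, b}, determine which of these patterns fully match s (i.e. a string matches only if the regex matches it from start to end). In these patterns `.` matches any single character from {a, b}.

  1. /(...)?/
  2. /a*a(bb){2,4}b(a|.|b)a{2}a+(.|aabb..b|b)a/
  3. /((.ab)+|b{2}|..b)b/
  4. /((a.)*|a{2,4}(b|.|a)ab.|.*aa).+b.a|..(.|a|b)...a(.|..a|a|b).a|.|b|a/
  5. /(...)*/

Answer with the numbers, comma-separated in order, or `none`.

1 → no match
2 → no match
3 → no match — must end with `b`
4 → match
5 → match

4, 5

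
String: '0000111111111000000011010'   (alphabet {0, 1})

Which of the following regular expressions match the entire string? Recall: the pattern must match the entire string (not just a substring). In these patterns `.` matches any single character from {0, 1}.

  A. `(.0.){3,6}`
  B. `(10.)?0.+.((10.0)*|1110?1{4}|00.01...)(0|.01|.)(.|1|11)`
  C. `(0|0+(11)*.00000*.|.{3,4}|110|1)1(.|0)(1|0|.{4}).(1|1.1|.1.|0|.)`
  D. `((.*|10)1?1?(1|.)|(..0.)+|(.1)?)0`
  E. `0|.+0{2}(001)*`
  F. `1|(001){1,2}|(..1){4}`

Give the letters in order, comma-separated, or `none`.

B, C, D

A → no match
B → match
C → match
D → match
E → no match
F → no match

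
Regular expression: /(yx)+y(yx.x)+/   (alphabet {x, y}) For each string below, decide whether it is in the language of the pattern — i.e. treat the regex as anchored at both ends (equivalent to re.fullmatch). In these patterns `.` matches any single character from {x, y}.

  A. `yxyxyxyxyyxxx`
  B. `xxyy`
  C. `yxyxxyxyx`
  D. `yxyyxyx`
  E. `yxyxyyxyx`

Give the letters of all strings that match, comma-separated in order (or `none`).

A, D, E

A → match
B → no match — must start with `yx`
C → no match
D → match
E → match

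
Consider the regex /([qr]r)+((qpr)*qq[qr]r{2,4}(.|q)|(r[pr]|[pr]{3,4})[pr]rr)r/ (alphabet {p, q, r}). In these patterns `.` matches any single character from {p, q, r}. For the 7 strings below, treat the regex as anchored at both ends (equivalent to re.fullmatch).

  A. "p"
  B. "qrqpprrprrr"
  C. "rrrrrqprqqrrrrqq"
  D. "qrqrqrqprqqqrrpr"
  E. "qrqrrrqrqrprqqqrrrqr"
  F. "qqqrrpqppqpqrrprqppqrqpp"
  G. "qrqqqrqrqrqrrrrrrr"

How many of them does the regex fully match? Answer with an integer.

A → no match — must end with "r"
B → no match
C → no match — must end with "r"
D → match
E → no match
F → no match — must end with "r"
G → no match
Total matched: 1

1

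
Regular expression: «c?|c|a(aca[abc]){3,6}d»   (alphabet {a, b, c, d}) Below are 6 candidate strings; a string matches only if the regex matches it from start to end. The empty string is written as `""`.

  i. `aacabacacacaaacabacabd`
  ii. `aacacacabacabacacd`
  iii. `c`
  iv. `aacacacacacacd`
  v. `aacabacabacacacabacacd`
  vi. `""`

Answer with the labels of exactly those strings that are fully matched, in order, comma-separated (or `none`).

i, ii, iii, iv, v, vi

i → match
ii → match
iii → match
iv → match
v → match
vi → match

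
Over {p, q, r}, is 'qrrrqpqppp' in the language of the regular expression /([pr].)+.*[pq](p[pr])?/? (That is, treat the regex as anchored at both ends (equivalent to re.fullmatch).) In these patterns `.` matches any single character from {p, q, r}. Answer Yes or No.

No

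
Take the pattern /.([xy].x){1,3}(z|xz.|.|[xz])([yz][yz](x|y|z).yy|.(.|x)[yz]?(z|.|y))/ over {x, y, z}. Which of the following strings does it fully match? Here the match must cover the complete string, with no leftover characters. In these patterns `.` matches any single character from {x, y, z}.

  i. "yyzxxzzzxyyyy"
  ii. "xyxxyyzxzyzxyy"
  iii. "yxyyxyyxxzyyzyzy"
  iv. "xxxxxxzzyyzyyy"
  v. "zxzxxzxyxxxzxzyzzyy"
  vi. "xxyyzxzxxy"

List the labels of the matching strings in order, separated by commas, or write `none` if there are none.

v

i → no match
ii → no match
iii → no match
iv → no match
v → match
vi → no match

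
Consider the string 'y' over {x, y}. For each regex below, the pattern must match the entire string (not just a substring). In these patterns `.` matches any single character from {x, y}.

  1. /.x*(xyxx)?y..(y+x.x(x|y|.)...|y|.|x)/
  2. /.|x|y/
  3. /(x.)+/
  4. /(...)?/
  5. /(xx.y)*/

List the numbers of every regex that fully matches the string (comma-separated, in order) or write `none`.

2

1 → no match
2 → match
3 → no match — must start with 'x'
4 → no match
5 → no match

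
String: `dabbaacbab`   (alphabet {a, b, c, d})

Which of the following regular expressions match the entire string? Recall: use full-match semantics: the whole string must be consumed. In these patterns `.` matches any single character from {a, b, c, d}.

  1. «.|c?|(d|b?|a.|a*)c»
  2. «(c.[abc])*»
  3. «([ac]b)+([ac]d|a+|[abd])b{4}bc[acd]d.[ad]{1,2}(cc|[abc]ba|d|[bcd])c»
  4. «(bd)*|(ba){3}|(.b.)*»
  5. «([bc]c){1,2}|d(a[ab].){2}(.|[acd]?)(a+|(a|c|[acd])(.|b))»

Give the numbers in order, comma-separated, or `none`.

5

1 → no match
2 → no match
3 → no match — must end with `c`
4 → no match
5 → match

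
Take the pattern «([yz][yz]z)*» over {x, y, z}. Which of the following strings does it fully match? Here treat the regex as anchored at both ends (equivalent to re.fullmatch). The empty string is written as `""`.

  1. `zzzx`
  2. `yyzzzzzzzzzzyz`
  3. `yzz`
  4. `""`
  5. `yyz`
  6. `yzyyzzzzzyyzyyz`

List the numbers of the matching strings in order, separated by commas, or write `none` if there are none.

3, 4, 5

1. `zzzx` → no match
2 → no match
3. `yzz` → match
4. `""` → match
5. `yyz` → match
6 → no match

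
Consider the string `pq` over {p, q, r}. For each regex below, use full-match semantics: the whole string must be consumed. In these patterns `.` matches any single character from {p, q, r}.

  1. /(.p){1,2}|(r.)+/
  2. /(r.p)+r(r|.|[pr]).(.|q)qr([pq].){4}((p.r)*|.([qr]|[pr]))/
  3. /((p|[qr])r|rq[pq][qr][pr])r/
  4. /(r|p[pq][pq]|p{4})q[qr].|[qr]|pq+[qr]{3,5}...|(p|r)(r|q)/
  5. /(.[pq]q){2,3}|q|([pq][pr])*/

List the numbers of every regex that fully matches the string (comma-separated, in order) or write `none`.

4

1 → no match
2 → no match — must start with `r`
3 → no match — must end with `r`
4 → match
5 → no match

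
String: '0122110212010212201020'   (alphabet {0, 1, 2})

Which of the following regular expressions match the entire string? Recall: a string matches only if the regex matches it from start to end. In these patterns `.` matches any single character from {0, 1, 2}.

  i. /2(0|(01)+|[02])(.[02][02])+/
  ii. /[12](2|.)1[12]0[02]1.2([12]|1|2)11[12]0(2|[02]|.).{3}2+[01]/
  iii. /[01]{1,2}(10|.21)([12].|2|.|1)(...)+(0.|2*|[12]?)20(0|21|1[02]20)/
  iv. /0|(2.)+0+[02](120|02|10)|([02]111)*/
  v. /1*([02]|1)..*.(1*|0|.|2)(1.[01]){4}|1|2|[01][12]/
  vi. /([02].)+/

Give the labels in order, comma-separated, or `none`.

i → no match — must start with '2'
ii → no match
iii → match
iv → no match
v → no match
vi → no match

iii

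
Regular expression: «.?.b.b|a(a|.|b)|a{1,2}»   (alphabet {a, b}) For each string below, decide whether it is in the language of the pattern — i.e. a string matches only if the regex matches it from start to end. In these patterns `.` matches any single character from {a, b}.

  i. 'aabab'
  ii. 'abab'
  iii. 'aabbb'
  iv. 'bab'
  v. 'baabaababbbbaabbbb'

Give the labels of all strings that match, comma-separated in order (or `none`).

i, ii, iii

i. 'aabab' → match
ii. 'abab' → match
iii. 'aabbb' → match
iv. 'bab' → no match
v → no match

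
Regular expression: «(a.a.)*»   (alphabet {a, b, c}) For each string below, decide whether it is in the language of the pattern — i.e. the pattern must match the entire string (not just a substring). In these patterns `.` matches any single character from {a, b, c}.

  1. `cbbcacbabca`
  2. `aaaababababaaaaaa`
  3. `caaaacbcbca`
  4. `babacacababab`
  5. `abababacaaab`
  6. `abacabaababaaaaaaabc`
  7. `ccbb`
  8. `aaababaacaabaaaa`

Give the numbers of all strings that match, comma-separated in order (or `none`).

1. `cbbcacbabca` → no match
2 → no match
3. `caaaacbcbca` → no match
4 → no match
5. `abababacaaab` → match
6 → no match
7. `ccbb` → no match
8 → no match

5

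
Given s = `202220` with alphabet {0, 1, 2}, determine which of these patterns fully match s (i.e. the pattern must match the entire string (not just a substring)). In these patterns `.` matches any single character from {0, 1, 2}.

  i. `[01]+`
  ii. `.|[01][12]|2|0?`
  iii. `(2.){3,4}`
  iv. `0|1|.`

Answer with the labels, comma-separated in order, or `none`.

iii

i → no match
ii → no match
iii → match
iv → no match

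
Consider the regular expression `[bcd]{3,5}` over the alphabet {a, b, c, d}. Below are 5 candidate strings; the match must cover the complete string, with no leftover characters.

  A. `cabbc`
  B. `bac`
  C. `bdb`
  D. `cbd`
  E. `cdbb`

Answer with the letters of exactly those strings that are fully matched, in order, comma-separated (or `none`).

C, D, E

A → no match
B → no match
C → match
D → match
E → match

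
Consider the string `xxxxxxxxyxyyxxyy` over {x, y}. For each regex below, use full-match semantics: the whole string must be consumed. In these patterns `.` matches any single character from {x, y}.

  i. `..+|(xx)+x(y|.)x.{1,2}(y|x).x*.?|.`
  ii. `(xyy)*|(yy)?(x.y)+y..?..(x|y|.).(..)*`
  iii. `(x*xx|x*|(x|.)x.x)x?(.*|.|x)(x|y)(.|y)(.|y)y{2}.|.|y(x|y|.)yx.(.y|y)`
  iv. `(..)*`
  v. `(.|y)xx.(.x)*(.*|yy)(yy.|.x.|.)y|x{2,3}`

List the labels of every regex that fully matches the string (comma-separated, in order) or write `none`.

i → match
ii → no match
iii → no match
iv → match
v → match

i, iv, v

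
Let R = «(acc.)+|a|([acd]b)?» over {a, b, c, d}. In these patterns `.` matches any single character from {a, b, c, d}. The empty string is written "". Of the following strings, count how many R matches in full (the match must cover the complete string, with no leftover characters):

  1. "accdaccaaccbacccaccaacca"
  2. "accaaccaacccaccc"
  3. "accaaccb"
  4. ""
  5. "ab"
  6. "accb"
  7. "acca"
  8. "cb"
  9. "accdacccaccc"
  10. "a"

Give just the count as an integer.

1 → match
2 → match
3 → match
4 → match
5 → match
6 → match
7 → match
8 → match
9 → match
10 → match
Total matched: 10

10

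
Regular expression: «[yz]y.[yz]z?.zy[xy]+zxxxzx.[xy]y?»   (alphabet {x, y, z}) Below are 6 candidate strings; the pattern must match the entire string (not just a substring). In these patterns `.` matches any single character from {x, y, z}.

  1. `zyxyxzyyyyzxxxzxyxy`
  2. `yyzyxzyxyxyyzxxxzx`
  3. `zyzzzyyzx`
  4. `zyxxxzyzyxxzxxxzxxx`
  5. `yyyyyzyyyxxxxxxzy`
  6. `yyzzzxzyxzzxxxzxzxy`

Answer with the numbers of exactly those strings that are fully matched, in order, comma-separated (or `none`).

1 → match
2 → no match
3 → no match
4 → no match
5 → no match
6 → no match

1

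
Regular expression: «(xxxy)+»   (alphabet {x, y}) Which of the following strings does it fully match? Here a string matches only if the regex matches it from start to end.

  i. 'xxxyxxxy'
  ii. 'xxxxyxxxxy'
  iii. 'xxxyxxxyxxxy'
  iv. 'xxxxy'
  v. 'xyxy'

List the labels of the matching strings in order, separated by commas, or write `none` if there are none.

i → match
ii → no match — must start with 'xxxy'
iii → match
iv → no match — must start with 'xxxy'
v → no match — must start with 'xxxy'

i, iii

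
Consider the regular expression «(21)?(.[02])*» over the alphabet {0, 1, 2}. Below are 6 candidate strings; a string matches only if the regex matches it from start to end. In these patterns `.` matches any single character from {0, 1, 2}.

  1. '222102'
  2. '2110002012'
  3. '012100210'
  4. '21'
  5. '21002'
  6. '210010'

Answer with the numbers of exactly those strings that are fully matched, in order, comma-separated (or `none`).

2, 4, 6

1 → no match
2 → match
3 → no match
4 → match
5 → no match
6 → match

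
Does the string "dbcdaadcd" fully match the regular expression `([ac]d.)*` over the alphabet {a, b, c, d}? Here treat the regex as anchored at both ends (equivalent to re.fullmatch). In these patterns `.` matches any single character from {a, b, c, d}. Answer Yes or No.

No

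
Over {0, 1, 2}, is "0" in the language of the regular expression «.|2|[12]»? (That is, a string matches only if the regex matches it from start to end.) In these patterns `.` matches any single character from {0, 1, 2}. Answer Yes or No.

Yes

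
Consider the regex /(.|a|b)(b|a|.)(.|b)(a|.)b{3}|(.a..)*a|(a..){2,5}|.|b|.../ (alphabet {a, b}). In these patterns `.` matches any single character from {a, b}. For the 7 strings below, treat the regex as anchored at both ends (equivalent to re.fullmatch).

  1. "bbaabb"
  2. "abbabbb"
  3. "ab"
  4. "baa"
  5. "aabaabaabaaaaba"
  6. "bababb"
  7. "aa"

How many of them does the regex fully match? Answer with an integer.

1. "bbaabb" → no match
2. "abbabbb" → match
3. "ab" → no match
4. "baa" → match
5 → match
6. "bababb" → no match
7. "aa" → no match
Total matched: 3

3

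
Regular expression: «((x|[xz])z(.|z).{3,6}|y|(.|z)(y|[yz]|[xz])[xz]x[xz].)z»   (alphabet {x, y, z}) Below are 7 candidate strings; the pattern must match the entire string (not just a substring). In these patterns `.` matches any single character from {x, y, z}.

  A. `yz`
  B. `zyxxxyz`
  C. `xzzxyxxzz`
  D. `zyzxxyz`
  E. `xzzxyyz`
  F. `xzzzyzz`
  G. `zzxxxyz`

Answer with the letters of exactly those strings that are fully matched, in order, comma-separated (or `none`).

A, B, C, D, E, F, G

A → match
B → match
C → match
D → match
E → match
F → match
G → match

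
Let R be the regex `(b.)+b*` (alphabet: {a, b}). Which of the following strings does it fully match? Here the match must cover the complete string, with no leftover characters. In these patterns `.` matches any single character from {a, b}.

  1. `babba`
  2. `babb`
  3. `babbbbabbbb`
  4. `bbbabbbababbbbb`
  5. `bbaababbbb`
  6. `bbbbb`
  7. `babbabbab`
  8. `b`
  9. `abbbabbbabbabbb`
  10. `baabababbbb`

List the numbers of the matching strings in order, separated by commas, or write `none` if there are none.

2, 4, 6

1 → no match
2 → match
3 → no match
4 → match
5 → no match
6 → match
7 → no match
8 → no match
9 → no match — must start with `b`
10 → no match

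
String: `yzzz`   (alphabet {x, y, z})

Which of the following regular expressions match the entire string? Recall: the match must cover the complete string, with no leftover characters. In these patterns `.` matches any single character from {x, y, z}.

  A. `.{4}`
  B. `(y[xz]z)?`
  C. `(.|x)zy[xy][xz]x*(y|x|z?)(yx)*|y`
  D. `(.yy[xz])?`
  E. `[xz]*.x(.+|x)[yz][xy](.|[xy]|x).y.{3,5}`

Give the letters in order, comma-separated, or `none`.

A → match
B → no match
C → no match
D → no match
E → no match

A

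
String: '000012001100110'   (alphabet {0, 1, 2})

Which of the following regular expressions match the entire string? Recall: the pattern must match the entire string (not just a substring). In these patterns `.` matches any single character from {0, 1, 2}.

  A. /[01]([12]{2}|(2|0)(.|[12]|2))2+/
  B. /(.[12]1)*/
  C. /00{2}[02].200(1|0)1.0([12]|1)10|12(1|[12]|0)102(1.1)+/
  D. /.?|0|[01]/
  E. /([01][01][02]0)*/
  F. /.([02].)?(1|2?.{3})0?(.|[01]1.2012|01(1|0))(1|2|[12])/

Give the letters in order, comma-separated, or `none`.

C

A → no match — must end with '2'
B → no match
C → match
D → no match
E → no match
F → no match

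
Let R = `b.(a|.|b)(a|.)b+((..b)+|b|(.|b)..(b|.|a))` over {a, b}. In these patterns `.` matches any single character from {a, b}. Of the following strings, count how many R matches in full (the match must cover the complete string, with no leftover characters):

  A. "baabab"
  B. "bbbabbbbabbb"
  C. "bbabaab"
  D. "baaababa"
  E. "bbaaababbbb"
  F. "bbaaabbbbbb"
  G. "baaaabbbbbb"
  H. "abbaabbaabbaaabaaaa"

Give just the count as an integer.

1

A → no match
B → match
C → no match
D → no match
E → no match
F → no match
G → no match
H → no match — must start with "b"
Total matched: 1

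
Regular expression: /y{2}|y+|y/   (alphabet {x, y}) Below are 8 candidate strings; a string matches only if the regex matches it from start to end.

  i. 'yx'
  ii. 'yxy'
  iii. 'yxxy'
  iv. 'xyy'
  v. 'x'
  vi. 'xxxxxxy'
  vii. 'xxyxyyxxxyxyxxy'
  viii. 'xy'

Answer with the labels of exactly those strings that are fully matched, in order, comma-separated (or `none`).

none

i → no match — must end with 'y'
ii → no match
iii → no match
iv → no match — must start with 'y'
v → no match — must start with 'y'
vi → no match — must start with 'y'
vii → no match — must start with 'y'
viii → no match — must start with 'y'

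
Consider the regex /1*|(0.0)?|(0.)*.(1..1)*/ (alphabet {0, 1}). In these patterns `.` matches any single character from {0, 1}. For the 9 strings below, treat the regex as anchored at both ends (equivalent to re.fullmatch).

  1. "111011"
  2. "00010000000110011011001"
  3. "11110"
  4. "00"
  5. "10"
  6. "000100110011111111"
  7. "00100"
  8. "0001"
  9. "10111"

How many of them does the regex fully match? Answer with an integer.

1. "111011" → no match
2 → no match
3. "11110" → no match
4. "00" → no match
5. "10" → no match
6 → no match
7. "00100" → no match
8. "0001" → no match
9. "10111" → no match
Total matched: 0

0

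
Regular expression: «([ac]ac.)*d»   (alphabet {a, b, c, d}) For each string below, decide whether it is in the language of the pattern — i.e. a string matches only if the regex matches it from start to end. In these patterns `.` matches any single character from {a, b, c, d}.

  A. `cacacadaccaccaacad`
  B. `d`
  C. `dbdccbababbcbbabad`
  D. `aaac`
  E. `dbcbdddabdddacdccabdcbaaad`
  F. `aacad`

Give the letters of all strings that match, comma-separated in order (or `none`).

A → no match
B → match
C → no match
D → no match — must end with `d`
E → no match
F → match

B, F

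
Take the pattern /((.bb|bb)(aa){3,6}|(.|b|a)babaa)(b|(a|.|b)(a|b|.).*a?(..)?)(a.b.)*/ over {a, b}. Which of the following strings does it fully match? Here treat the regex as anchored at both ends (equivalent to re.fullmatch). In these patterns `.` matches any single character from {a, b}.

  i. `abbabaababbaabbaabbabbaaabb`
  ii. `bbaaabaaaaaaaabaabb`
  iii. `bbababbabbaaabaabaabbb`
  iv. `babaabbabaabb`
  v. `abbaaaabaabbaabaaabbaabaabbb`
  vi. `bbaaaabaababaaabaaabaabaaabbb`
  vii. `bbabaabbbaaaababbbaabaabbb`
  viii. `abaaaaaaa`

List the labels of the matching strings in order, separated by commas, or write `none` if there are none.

vii

i → no match
ii → no match
iii → no match
iv → no match
v → no match
vi → no match
vii → match
viii → no match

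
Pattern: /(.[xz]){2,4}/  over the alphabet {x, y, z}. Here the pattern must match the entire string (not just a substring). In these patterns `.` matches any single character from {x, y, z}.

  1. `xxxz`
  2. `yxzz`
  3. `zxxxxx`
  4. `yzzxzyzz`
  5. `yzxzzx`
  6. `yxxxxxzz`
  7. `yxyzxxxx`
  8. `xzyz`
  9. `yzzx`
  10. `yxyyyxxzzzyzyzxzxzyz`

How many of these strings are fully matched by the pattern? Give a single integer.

8

1 → match
2 → match
3 → match
4 → no match
5 → match
6 → match
7 → match
8 → match
9 → match
10 → no match
Total matched: 8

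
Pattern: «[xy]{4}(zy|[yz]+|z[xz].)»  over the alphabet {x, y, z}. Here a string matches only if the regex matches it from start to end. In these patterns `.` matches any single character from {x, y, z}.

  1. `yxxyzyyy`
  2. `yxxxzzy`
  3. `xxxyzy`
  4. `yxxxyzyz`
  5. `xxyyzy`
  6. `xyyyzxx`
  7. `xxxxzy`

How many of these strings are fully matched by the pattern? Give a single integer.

1 → match
2 → match
3 → match
4 → match
5 → match
6 → match
7 → match
Total matched: 7

7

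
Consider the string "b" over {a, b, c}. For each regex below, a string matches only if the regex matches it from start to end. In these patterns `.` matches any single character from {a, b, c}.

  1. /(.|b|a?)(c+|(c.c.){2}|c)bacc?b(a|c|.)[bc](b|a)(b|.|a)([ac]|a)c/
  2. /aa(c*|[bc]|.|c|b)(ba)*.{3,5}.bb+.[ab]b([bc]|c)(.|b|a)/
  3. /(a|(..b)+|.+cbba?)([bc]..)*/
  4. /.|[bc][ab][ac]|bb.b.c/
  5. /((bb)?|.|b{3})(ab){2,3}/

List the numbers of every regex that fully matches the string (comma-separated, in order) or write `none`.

1 → no match — must end with "c"
2 → no match — must start with "aa"
3 → no match
4 → match
5 → no match — must end with "ab"

4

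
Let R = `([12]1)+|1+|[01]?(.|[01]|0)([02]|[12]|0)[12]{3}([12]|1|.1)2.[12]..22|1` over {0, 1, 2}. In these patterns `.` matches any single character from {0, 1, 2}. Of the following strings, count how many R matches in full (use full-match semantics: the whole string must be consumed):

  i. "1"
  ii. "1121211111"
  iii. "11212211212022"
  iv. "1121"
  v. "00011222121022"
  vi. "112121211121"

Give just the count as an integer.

5

i → match
ii → match
iii → no match
iv → match
v → match
vi → match
Total matched: 5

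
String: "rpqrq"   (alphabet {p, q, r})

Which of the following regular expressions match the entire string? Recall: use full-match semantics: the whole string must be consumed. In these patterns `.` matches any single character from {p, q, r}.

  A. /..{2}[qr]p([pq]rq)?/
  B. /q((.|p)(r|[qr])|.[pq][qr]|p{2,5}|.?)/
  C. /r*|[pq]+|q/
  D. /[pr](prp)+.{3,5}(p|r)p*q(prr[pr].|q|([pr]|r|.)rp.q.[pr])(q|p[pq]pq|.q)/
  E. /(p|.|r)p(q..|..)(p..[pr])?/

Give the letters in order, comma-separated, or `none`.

E

A → no match
B → no match — must start with "q"
C → no match
D → no match
E → match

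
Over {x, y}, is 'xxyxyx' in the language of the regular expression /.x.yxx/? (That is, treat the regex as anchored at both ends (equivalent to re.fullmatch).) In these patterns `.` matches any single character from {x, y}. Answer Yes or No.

No

Every match must end with 'yxx', but 'xxyxyx' does not.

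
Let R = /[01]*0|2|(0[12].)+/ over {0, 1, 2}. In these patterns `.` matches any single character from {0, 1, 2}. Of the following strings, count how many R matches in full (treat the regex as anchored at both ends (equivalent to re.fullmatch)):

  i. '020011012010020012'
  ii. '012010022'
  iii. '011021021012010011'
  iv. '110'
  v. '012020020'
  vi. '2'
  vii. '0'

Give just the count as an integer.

i → match
ii. '012010022' → match
iii → match
iv. '110' → match
v. '012020020' → match
vi. '2' → match
vii. '0' → match
Total matched: 7

7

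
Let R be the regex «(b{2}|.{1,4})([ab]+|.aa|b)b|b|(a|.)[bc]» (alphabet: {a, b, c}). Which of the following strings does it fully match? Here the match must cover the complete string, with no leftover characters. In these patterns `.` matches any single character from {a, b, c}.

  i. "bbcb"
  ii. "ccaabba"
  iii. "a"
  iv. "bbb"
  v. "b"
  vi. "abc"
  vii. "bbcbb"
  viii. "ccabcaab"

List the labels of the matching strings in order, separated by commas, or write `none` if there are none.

i. "bbcb" → no match
ii. "ccaabba" → no match
iii. "a" → no match
iv. "bbb" → match
v. "b" → match
vi. "abc" → no match
vii. "bbcbb" → match
viii. "ccabcaab" → match

iv, v, vii, viii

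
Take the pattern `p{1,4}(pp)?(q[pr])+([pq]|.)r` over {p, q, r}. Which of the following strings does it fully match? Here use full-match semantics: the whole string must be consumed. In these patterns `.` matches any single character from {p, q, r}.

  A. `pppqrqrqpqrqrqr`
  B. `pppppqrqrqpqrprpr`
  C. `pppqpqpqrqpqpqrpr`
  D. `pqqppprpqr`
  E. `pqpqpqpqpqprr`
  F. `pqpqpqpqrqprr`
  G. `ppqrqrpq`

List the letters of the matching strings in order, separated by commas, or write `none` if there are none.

A, C, E, F

A → match
B → no match
C → match
D → no match
E → match
F → match
G → no match — must end with `r`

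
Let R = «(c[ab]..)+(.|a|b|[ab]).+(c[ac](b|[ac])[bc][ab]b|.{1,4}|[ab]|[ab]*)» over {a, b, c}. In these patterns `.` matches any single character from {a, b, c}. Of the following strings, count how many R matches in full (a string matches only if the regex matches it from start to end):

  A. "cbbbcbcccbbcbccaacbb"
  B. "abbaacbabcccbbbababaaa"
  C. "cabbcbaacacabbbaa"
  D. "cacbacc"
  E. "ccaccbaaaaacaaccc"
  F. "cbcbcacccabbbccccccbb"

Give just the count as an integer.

A → match
B → no match — must start with "c"
C → match
D → match
E → no match
F → match
Total matched: 4

4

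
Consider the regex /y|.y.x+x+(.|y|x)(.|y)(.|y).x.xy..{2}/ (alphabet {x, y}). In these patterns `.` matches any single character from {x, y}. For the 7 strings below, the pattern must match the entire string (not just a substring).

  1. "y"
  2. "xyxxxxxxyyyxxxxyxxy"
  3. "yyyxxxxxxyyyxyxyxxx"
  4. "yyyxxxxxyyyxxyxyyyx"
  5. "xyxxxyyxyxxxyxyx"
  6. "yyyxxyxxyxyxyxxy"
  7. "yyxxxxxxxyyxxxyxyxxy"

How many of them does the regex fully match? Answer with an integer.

1 → match
2 → match
3 → match
4 → match
5 → match
6 → match
7 → match
Total matched: 7

7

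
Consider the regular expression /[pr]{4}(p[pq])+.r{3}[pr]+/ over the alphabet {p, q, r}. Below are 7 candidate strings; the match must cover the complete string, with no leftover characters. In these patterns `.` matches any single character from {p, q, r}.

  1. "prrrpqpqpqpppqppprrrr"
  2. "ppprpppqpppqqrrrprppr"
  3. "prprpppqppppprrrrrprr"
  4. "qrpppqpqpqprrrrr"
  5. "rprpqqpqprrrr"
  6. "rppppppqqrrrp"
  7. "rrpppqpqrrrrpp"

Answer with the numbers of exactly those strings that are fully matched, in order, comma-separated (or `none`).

1, 2, 3, 6, 7

1 → match
2 → match
3 → match
4 → no match
5 → no match
6 → match
7 → match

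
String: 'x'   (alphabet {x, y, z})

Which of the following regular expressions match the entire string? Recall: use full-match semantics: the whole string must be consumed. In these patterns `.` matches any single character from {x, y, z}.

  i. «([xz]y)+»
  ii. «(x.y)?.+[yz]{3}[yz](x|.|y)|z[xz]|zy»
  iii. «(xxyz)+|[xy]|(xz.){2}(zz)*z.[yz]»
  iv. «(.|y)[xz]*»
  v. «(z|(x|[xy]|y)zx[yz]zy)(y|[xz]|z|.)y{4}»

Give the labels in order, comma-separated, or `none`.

i → no match — must end with 'y'
ii → no match
iii → match
iv → match
v → no match — must end with 'y'

iii, iv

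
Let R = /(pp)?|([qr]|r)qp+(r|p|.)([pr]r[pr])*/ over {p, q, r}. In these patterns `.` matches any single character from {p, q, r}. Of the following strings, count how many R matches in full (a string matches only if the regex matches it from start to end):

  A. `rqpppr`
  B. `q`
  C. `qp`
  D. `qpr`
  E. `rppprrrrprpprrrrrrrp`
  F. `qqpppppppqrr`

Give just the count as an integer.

1

A → match
B → no match
C → no match
D → no match
E → no match
F → no match
Total matched: 1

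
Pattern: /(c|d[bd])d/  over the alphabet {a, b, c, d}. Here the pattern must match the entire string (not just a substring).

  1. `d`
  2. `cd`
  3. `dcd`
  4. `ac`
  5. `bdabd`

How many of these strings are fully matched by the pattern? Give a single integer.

1

1 → no match
2 → match
3 → no match
4 → no match — must end with `d`
5 → no match
Total matched: 1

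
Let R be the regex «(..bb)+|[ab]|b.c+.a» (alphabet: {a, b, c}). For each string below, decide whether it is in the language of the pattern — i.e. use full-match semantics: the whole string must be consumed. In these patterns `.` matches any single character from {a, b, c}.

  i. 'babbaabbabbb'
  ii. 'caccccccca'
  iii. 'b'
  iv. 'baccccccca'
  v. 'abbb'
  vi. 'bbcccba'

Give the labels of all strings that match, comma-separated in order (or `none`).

i, iii, iv, v, vi

i → match
ii → no match
iii → match
iv → match
v → match
vi → match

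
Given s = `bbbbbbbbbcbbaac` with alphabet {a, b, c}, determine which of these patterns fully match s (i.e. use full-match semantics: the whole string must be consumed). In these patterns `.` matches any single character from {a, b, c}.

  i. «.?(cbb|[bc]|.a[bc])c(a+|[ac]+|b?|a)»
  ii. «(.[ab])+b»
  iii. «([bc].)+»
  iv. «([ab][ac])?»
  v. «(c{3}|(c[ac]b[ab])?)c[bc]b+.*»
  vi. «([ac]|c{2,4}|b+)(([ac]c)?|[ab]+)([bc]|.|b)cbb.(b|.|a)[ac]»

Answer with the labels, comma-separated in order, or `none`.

vi

i → no match
ii → no match — must end with `b`
iii → no match
iv → no match
v → no match
vi → match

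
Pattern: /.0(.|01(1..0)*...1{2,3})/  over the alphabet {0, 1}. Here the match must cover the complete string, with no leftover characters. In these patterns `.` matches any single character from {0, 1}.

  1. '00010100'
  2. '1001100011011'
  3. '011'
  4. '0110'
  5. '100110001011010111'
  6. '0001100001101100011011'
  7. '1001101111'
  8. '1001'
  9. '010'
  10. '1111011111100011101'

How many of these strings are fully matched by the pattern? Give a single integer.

2

1 → no match
2 → match
3 → no match
4 → no match
5 → no match
6 → no match
7 → match
8 → no match
9 → no match
10 → no match
Total matched: 2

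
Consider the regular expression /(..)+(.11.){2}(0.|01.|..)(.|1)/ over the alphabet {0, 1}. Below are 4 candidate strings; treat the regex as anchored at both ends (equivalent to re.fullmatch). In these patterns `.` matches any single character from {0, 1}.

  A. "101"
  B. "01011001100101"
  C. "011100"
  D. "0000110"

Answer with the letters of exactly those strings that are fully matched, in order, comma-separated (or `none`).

A → no match
B → match
C → no match
D → no match

B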